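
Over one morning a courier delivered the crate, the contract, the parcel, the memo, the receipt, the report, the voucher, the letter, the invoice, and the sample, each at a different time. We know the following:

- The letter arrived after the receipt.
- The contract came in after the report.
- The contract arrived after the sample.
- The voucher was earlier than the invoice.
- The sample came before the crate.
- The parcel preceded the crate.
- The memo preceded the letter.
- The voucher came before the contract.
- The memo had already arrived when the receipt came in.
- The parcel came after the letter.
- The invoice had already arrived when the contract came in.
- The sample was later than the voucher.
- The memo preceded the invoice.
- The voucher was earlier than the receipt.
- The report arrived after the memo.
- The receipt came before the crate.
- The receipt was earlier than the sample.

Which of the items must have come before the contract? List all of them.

the invoice, the memo, the receipt, the report, the sample, the voucher

Directly stated before the contract: the invoice, the report, the sample, and the voucher.
The memo reaches the contract via the memo → the report → the contract.
The receipt reaches the contract via the receipt → the sample → the contract.
No chain forces the parcel (or any of the others) ahead of the contract.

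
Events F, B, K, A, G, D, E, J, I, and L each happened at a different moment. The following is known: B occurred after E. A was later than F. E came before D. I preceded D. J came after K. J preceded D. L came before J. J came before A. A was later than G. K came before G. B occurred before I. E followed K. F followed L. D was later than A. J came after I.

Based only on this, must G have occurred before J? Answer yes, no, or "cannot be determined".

cannot be determined

No chain of stated constraints runs from G to J, and none runs from J to G either.
So the relative order of G and J is not fixed by the given facts.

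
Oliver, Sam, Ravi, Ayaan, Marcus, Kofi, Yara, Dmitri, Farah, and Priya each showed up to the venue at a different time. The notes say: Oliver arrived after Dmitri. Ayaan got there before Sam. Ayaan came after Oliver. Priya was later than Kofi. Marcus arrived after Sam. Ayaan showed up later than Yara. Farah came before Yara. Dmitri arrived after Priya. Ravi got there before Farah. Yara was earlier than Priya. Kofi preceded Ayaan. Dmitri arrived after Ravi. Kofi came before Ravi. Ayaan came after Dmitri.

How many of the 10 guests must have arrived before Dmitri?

5

Directly stated before Dmitri: Priya and Ravi.
Farah reaches Dmitri via Farah → Yara → Priya → Dmitri.
Kofi reaches Dmitri via Kofi → Ravi → Dmitri.
Yara reaches Dmitri via Yara → Priya → Dmitri.
That's Farah, Kofi, Priya, Ravi, and Yara — 5 in all.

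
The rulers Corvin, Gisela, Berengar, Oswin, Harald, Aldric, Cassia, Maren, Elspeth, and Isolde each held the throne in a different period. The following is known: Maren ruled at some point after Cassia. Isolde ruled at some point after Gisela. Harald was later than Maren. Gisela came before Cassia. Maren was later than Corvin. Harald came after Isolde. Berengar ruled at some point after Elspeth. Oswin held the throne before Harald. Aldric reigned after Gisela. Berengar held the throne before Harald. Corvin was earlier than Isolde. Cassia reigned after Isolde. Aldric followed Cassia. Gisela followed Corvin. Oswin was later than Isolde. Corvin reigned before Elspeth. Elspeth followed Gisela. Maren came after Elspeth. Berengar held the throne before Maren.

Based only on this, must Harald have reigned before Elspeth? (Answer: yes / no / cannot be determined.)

Tracing the constraints gives Elspeth → Maren → Harald, so Elspeth must come before Harald.
That means Harald cannot be before Elspeth.

no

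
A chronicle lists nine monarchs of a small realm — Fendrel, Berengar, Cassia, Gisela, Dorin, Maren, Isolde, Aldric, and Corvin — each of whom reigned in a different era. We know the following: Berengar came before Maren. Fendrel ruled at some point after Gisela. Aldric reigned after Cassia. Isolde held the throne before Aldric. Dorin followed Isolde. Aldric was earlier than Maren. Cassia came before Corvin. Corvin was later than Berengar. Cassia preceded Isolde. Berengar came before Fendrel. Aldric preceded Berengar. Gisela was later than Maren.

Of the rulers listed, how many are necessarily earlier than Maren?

Directly stated before Maren: Aldric and Berengar.
Cassia reaches Maren via Cassia → Aldric → Maren.
Isolde reaches Maren via Isolde → Aldric → Maren.
No chain forces Corvin (or any of the others) ahead of Maren.
That's Aldric, Berengar, Cassia, and Isolde — 4 in all.

4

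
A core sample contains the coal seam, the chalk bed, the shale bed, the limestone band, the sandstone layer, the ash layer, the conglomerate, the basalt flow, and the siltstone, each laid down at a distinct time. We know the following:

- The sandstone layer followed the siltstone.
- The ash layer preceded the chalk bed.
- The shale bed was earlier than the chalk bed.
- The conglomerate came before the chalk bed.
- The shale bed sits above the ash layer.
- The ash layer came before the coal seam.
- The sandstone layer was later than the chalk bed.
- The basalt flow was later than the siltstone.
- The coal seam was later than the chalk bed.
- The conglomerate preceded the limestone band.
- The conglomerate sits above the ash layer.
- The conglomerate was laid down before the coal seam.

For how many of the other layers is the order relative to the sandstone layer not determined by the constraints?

3

Forced before the sandstone layer: the ash layer, the chalk bed, the conglomerate, the shale bed, and the siltstone.
That leaves the basalt flow, the coal seam, and the limestone band with no forced order relative to the sandstone layer — 3.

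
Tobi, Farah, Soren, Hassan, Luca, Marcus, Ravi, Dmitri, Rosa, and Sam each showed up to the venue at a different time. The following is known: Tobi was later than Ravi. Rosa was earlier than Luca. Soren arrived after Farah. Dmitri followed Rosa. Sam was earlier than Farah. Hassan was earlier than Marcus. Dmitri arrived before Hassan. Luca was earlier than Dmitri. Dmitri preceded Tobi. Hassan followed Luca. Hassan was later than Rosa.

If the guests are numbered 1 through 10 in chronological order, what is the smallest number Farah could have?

Sam must come before Farah — 1 forced predecessor.
Nothing else is forced ahead of Farah, so their earliest slot is position 1 + 1 = 2.

2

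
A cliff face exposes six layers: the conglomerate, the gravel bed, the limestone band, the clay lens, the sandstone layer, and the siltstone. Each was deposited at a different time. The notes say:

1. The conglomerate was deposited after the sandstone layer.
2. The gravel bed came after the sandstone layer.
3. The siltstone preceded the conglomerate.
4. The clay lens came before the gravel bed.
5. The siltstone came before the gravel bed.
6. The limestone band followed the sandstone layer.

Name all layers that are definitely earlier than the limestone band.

the sandstone layer

Directly stated before the limestone band: the sandstone layer.
No chain forces the clay lens (or any of the others) ahead of the limestone band.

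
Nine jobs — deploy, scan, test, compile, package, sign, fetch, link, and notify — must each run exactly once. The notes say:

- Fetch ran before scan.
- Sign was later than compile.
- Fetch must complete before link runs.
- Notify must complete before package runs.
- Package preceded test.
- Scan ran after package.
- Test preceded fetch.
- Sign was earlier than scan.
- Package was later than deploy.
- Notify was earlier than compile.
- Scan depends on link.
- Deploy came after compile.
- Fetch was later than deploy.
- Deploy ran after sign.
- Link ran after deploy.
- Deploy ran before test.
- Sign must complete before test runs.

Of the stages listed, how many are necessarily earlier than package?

4

Directly stated before package: deploy and notify.
Compile reaches package via compile → deploy → package.
Sign reaches package via sign → deploy → package.
That's compile, deploy, notify, and sign — 4 in all.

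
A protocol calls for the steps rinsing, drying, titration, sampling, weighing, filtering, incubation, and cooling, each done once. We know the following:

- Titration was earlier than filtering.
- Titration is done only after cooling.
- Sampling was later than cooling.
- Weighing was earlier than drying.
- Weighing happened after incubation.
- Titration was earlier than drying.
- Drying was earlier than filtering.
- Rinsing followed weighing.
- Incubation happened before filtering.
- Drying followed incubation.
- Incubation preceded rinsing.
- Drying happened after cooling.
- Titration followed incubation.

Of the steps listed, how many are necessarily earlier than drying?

4

Directly stated before drying: cooling, incubation, titration, and weighing.
No chain forces sampling (or any of the others) ahead of drying.
That's cooling, incubation, titration, and weighing — 4 in all.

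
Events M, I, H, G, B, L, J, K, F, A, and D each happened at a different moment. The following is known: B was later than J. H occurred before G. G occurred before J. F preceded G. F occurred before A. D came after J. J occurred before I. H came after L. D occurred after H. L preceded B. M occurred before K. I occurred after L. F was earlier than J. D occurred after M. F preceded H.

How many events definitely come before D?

6

Directly stated before D: H, J, and M.
F reaches D via F → H → D.
G reaches D via G → J → D.
L reaches D via L → H → D.
No chain forces B (or any of the others) ahead of D.
That's F, G, H, J, L, and M — 6 in all.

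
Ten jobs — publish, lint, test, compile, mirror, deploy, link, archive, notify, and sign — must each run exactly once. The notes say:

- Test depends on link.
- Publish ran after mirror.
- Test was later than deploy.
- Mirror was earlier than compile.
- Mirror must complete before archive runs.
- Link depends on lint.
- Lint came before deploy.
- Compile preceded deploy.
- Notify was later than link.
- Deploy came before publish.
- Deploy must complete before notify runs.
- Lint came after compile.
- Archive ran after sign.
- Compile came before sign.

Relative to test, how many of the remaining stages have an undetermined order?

4

Forced before test: compile, deploy, link, lint, and mirror.
That leaves archive, notify, publish, and sign with no forced order relative to test — 4.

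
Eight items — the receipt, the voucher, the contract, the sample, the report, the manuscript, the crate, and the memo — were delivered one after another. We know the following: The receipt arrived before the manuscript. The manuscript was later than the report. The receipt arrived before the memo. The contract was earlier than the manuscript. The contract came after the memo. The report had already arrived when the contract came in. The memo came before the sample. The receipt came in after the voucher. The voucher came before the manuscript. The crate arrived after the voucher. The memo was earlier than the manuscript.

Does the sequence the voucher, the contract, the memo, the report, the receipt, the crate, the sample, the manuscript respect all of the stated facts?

The constraints require the receipt before the memo, but in the proposed sequence the memo appears ahead of the receipt. That one violation is enough.

no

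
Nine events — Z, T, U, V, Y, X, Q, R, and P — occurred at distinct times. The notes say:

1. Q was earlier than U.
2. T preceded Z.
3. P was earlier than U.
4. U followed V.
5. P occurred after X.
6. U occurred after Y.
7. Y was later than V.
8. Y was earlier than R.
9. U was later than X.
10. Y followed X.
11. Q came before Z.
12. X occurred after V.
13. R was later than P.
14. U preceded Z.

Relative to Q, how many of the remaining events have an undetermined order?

6

Forced after Q: U and Z.
That leaves P, R, T, V, X, and Y with no forced order relative to Q — 6.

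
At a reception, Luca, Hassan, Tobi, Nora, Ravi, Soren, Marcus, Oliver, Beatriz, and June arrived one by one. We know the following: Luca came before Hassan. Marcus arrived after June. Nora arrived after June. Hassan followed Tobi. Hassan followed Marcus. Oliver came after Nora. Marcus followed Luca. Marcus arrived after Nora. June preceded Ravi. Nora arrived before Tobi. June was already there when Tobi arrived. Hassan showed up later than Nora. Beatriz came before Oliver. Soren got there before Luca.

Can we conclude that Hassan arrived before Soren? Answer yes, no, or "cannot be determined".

Tracing the constraints gives Soren → Luca → Hassan, so Soren must come before Hassan.
That means Hassan cannot be before Soren.

no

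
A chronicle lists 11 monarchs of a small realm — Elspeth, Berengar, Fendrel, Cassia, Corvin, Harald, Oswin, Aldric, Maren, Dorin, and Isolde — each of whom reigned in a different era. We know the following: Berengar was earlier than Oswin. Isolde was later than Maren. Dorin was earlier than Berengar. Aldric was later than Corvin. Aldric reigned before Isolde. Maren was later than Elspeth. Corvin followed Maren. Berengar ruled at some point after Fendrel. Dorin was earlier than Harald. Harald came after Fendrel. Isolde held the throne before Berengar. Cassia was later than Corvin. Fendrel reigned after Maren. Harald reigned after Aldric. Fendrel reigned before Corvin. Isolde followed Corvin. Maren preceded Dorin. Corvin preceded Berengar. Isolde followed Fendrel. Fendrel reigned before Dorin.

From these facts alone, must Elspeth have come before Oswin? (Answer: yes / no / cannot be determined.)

Chain the constraints: Elspeth → Maren → Isolde → Berengar → Oswin. Each link is directly stated, so Elspeth comes before Oswin.

yes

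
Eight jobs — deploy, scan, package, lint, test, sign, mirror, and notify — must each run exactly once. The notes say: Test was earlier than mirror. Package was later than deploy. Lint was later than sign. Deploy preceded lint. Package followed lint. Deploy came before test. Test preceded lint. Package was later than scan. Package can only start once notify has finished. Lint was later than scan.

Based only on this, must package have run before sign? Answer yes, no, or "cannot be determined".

no

Tracing the constraints gives sign → lint → package, so sign must come before package.
That means package cannot be before sign.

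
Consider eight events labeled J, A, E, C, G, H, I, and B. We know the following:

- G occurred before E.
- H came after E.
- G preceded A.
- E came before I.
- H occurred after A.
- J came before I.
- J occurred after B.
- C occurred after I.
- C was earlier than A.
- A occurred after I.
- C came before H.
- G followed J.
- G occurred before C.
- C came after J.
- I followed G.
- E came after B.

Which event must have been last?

Every other event has a chain of constraints placing it before H, so H is last.

H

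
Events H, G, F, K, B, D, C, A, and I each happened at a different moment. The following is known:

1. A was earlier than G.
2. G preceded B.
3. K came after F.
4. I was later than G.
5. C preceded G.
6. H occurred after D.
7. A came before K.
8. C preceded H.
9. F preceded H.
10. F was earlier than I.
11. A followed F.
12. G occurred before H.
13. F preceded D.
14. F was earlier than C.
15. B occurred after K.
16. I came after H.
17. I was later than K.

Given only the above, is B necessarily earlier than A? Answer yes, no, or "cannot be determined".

no

Tracing the constraints gives A → K → B, so A must come before B.
That means B cannot be before A.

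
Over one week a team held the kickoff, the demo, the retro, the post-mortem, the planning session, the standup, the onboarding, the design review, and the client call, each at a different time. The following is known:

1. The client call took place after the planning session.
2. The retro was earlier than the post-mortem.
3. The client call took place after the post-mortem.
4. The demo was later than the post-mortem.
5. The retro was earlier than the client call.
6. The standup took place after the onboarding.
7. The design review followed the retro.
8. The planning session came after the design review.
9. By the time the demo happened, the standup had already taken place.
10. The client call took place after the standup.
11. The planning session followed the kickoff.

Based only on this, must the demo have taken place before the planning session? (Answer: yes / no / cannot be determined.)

No chain of stated constraints runs from the demo to the planning session, and none runs from the planning session to the demo either.
So the relative order of the demo and the planning session is not fixed by the given facts.

cannot be determined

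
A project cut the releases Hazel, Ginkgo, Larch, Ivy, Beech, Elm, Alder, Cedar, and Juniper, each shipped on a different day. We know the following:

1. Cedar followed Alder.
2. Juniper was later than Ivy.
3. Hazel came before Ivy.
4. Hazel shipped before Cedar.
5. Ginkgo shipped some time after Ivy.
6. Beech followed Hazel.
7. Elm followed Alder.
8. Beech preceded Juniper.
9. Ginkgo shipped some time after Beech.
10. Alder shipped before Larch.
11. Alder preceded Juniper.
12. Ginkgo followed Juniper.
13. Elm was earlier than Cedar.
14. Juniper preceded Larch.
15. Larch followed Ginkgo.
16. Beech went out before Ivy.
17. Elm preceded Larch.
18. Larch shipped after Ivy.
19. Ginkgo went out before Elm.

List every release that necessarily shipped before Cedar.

Alder, Beech, Elm, Ginkgo, Hazel, Ivy, Juniper

Directly stated before Cedar: Alder, Elm, and Hazel.
Beech reaches Cedar via Beech → Ginkgo → Elm → Cedar.
Ginkgo reaches Cedar via Ginkgo → Elm → Cedar.
Ivy reaches Cedar via Ivy → Ginkgo → Elm → Cedar.
Likewise Juniper reaches Cedar by chaining the stated constraints.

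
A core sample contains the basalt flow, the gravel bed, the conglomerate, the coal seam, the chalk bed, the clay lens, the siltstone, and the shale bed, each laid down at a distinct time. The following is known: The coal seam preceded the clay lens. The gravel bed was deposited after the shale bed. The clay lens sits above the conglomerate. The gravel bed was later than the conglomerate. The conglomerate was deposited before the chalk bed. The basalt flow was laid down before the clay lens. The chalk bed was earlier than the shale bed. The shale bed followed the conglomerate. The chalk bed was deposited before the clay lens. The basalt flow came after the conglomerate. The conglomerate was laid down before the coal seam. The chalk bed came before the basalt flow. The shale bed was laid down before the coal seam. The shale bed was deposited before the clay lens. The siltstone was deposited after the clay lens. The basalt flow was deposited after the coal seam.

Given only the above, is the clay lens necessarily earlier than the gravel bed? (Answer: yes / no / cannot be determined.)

No chain of stated constraints runs from the clay lens to the gravel bed, and none runs from the gravel bed to the clay lens either.
So the relative order of the clay lens and the gravel bed is not fixed by the given facts.

cannot be determined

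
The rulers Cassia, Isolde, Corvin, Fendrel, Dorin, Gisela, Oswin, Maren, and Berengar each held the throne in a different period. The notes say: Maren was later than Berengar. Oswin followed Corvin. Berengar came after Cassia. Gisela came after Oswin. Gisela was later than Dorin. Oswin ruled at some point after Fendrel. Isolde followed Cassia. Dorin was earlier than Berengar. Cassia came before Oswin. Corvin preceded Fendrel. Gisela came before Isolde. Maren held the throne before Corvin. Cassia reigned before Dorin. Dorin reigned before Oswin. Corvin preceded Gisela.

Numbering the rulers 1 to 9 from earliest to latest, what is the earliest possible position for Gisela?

Berengar, Cassia, Corvin, Dorin, Fendrel, Maren, and Oswin must all come before Gisela — 7 forced predecessors.
Nothing else is forced ahead of Gisela, so their earliest slot is position 7 + 1 = 8.

8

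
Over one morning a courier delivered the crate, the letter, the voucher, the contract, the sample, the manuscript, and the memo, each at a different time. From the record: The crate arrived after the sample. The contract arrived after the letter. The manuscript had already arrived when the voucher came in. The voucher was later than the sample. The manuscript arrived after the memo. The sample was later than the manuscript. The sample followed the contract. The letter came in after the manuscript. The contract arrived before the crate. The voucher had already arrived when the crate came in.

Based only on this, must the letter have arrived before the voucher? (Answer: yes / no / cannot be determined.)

Chain the constraints: the letter → the contract → the sample → the voucher. Each link is directly stated, so the letter comes before the voucher.

yes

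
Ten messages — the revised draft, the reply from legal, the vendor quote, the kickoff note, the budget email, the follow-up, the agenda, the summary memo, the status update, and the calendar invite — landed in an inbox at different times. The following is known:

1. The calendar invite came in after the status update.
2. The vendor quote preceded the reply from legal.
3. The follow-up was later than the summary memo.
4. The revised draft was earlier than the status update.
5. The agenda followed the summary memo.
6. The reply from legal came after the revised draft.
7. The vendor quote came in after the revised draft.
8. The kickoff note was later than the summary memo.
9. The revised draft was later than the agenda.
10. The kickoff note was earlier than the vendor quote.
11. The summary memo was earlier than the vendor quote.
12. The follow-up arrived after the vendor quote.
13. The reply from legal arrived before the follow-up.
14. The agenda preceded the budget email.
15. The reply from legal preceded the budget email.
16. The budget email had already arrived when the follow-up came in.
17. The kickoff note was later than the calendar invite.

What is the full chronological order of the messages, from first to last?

The constraints fix every adjacent pair, so only one ordering works:
the summary memo → the agenda → the revised draft → the status update → the calendar invite → the kickoff note → the vendor quote → the reply from legal → the budget email → the follow-up.

the summary memo, the agenda, the revised draft, the status update, the calendar invite, the kickoff note, the vendor quote, the reply from legal, the budget email, the follow-up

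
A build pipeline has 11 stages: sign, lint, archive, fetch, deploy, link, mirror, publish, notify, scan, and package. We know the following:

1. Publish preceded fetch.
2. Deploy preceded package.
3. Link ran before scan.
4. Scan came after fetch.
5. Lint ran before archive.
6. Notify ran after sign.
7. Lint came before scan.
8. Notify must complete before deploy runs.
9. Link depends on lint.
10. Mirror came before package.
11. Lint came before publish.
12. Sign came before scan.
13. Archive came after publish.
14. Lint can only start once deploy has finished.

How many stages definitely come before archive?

5

Directly stated before archive: lint and publish.
Deploy reaches archive via deploy → lint → archive.
Notify reaches archive via notify → deploy → lint → archive.
Sign reaches archive via sign → notify → deploy → lint → archive.
That's deploy, lint, notify, publish, and sign — 5 in all.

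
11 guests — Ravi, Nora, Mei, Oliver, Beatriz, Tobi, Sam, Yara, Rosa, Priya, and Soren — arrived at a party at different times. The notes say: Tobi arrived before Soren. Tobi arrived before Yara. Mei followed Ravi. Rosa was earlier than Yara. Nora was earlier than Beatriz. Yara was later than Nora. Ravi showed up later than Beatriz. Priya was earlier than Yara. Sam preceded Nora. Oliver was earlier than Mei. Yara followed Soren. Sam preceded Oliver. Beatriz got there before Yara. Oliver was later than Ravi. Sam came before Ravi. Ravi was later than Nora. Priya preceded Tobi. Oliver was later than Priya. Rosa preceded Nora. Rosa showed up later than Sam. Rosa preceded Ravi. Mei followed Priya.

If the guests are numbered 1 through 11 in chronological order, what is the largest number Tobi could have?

9

Tobi must come before Soren and Yara — 2 guests forced after them.
Everything else can be placed before Tobi in some valid order, so Tobi can sit as late as position 11 − 2 = 9.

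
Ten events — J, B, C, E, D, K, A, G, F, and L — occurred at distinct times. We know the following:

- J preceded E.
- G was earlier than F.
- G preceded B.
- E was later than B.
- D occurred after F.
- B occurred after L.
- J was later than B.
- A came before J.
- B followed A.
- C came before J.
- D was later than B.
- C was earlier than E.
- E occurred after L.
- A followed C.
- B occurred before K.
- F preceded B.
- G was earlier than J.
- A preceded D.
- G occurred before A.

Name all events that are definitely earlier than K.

Directly stated before K: B.
A reaches K via A → B → K.
C reaches K via C → A → B → K.
F reaches K via F → B → K.
Likewise G and L each reach K by chaining the stated constraints.
No chain forces E (or any of the others) ahead of K.

A, B, C, F, G, L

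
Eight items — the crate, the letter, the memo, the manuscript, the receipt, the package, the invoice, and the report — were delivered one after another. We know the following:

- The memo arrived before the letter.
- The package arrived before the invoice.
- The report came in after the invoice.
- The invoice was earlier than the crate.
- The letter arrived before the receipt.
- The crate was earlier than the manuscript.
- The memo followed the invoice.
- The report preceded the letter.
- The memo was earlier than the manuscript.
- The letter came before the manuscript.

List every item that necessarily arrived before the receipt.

the invoice, the letter, the memo, the package, the report

Directly stated before the receipt: the letter.
The invoice reaches the receipt via the invoice → the memo → the letter → the receipt.
The memo reaches the receipt via the memo → the letter → the receipt.
The package reaches the receipt via the package → the invoice → the memo → the letter → the receipt.
Likewise the report reaches the receipt by chaining the stated constraints.
No chain forces the manuscript (or any of the others) ahead of the receipt.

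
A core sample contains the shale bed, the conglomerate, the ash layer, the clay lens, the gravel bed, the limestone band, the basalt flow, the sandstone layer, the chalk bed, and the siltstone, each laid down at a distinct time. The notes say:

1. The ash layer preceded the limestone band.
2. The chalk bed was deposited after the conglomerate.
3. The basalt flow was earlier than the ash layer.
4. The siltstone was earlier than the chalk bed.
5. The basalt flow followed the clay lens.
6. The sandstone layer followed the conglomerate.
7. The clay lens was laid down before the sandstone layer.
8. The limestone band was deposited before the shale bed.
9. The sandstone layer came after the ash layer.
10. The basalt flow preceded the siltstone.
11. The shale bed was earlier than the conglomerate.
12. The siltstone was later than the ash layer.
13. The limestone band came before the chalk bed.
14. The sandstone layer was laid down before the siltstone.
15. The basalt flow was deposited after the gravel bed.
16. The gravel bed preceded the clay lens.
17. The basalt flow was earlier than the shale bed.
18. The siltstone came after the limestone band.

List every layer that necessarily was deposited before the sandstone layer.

the ash layer, the basalt flow, the clay lens, the conglomerate, the gravel bed, the limestone band, the shale bed

Directly stated before the sandstone layer: the ash layer, the clay lens, and the conglomerate.
The basalt flow reaches the sandstone layer via the basalt flow → the ash layer → the sandstone layer.
The gravel bed reaches the sandstone layer via the gravel bed → the clay lens → the sandstone layer.
The limestone band reaches the sandstone layer via the limestone band → the shale bed → the conglomerate → the sandstone layer.
Likewise the shale bed reaches the sandstone layer by chaining the stated constraints.
No chain forces the chalk bed (or any of the others) ahead of the sandstone layer.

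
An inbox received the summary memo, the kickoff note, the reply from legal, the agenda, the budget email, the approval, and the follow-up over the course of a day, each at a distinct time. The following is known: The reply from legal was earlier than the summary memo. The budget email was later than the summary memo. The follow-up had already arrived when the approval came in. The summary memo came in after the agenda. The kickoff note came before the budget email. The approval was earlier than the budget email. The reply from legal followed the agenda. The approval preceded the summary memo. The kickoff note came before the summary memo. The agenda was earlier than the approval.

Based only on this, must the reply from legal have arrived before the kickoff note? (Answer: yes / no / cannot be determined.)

No chain of stated constraints runs from the reply from legal to the kickoff note, and none runs from the kickoff note to the reply from legal either.
So the relative order of the reply from legal and the kickoff note is not fixed by the given facts.

cannot be determined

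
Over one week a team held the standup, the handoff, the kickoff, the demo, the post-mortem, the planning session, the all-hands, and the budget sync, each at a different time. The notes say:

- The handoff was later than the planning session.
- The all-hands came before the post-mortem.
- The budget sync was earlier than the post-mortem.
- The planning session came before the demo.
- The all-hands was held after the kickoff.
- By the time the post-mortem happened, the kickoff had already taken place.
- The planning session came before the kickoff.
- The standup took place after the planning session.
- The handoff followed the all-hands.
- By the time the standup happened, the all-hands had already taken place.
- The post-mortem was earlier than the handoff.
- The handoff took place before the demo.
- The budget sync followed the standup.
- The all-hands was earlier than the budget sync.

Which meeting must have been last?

Every other meeting has a chain of constraints placing it before the demo, so the demo is last.

the demo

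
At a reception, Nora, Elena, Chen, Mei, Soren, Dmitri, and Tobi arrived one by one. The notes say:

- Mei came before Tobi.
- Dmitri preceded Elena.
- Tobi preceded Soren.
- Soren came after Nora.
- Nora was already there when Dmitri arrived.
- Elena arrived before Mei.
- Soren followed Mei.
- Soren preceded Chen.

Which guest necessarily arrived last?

Chen

Every other guest has a chain of constraints placing them before Chen, so Chen is last.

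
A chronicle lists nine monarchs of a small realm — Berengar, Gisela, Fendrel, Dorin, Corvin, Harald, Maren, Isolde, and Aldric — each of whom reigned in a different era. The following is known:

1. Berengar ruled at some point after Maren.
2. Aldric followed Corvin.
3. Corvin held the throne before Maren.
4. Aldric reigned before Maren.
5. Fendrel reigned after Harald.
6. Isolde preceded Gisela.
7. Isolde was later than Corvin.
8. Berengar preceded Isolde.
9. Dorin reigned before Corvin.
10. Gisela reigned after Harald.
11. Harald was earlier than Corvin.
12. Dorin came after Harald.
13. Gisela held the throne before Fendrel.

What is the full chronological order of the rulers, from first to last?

Harald, Dorin, Corvin, Aldric, Maren, Berengar, Isolde, Gisela, Fendrel

The constraints fix every adjacent pair, so only one ordering works:
Harald → Dorin → Corvin → Aldric → Maren → Berengar → Isolde → Gisela → Fendrel.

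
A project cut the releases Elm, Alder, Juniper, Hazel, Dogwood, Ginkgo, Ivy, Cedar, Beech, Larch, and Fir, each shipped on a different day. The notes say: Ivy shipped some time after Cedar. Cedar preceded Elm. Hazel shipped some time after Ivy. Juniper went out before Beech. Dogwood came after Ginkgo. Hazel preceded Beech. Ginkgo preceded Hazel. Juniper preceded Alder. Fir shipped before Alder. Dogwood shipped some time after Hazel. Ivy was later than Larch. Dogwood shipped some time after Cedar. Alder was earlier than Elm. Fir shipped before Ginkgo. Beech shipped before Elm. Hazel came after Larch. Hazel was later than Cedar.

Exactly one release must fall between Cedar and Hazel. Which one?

Tracing the constraints gives Cedar → Ivy → Hazel, so Ivy sits after Cedar and before Hazel.
No other release is forced both after Cedar and before Hazel.

Ivy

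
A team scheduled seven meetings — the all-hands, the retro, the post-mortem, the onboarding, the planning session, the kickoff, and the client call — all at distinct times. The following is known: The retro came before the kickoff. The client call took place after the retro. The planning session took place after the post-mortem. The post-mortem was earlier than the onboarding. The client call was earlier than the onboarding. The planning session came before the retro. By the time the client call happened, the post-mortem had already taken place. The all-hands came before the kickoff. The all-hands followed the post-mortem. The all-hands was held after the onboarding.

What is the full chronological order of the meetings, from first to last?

The constraints fix every adjacent pair, so only one ordering works:
the post-mortem → the planning session → the retro → the client call → the onboarding → the all-hands → the kickoff.

the post-mortem, the planning session, the retro, the client call, the onboarding, the all-hands, the kickoff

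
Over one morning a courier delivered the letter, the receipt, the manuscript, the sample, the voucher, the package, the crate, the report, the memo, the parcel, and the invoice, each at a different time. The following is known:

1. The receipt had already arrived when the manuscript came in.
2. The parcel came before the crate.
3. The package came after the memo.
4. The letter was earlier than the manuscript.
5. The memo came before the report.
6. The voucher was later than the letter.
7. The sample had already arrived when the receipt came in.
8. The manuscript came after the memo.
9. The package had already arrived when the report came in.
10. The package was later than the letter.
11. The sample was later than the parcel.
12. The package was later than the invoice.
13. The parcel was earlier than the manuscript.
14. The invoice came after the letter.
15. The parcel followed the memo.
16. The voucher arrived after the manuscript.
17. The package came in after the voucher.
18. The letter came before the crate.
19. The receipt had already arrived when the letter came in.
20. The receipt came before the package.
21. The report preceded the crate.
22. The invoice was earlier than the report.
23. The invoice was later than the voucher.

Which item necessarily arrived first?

the memo

The memo has a chain of constraints placing it before every other item, so the memo must be first.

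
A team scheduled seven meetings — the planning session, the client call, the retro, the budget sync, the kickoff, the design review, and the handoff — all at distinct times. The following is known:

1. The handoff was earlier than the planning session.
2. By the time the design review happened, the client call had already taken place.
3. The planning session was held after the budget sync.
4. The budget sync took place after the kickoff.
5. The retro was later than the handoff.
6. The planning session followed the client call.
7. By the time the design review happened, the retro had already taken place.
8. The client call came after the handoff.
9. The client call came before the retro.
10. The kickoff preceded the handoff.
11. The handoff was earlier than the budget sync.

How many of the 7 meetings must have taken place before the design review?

Directly stated before the design review: the client call and the retro.
The handoff reaches the design review via the handoff → the retro → the design review.
The kickoff reaches the design review via the kickoff → the handoff → the retro → the design review.
No chain forces the budget sync (or any of the others) ahead of the design review.
That's the client call, the handoff, the kickoff, and the retro — 4 in all.

4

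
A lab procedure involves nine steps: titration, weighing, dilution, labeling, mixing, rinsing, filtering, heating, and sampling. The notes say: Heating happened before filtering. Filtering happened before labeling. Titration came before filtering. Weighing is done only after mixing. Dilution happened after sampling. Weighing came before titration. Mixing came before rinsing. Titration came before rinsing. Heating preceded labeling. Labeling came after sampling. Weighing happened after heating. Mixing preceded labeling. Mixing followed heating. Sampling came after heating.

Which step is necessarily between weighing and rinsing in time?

Tracing the constraints gives weighing → titration → rinsing, so titration sits after weighing and before rinsing.
No other step is forced both after weighing and before rinsing.

titration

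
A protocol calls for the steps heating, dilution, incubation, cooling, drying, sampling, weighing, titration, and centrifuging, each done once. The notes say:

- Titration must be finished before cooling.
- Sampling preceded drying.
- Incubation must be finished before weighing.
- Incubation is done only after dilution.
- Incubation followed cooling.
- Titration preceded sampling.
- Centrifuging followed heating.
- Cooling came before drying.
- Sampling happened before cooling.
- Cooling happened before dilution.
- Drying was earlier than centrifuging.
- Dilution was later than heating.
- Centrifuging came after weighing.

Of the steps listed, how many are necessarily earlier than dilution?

4

Directly stated before dilution: cooling and heating.
Sampling reaches dilution via sampling → cooling → dilution.
Titration reaches dilution via titration → cooling → dilution.
No chain forces drying (or any of the others) ahead of dilution.
That's cooling, heating, sampling, and titration — 4 in all.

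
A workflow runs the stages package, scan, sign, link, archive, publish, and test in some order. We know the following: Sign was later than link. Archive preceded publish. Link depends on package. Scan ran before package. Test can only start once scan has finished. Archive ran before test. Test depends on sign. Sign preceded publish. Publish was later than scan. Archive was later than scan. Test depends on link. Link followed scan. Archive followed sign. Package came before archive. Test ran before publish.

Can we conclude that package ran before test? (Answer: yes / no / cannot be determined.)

Chain the constraints: package → archive → test. Each link is directly stated, so package comes before test.

yes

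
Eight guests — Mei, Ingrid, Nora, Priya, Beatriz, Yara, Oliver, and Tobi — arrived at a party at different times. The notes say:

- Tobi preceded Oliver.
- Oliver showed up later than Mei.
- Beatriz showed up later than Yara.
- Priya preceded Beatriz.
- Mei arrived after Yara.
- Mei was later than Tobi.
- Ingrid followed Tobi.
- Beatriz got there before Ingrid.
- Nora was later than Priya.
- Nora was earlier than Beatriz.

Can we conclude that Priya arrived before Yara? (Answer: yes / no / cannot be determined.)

cannot be determined

No chain of stated constraints runs from Priya to Yara, and none runs from Yara to Priya either.
So the relative order of Priya and Yara is not fixed by the given facts.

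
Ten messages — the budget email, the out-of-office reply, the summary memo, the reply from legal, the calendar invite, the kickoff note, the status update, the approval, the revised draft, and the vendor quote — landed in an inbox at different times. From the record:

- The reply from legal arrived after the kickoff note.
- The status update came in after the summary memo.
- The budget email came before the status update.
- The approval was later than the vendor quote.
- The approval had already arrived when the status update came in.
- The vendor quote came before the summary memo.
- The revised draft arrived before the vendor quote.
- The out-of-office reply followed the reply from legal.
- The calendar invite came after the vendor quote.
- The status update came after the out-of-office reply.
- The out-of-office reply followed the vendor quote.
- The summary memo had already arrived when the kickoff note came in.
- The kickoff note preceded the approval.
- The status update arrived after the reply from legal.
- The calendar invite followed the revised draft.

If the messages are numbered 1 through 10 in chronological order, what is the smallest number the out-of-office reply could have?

6

The kickoff note, the reply from legal, the revised draft, the summary memo, and the vendor quote must all come before the out-of-office reply — 5 forced predecessors.
Nothing else is forced ahead of the out-of-office reply, so its earliest slot is position 5 + 1 = 6.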